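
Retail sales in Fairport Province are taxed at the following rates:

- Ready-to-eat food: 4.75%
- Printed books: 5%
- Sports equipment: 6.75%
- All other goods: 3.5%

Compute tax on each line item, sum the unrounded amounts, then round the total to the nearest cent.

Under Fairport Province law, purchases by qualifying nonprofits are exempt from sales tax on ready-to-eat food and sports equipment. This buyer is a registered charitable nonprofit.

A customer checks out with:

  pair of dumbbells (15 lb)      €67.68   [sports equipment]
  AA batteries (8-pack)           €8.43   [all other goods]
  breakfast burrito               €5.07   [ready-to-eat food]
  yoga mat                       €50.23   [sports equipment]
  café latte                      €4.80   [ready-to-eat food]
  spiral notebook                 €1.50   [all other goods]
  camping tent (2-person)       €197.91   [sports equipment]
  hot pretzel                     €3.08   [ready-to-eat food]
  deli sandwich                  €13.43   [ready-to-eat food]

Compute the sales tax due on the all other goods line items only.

€0.35

AA batteries (8-pack) €8.43: all other goods → 3.5% → €0.29505
Spiral notebook €1.50: all other goods → 3.5% → €0.0525
Tax on all other goods: unrounded sum = €0.34755 → €0.35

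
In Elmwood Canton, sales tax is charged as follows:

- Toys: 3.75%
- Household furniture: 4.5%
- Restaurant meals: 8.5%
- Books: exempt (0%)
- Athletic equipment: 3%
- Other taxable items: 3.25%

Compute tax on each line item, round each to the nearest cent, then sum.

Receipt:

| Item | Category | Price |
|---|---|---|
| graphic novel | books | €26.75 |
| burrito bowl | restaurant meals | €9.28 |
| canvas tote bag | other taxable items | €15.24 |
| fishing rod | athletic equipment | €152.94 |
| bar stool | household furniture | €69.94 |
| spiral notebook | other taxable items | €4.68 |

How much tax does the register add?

€9.18

Graphic novel €26.75: books → 0% → €0.00
Burrito bowl €9.28: restaurant meals → 8.5% → €0.79
Canvas tote bag €15.24: other taxable items → 3.25% → €0.50
Fishing rod €152.94: athletic equipment → 3% → €4.59
Bar stool €69.94: household furniture → 4.5% → €3.15
Spiral notebook €4.68: other taxable items → 3.25% → €0.15
Total tax = €0.79 + €0.50 + €4.59 + €3.15 + €0.15 = €9.18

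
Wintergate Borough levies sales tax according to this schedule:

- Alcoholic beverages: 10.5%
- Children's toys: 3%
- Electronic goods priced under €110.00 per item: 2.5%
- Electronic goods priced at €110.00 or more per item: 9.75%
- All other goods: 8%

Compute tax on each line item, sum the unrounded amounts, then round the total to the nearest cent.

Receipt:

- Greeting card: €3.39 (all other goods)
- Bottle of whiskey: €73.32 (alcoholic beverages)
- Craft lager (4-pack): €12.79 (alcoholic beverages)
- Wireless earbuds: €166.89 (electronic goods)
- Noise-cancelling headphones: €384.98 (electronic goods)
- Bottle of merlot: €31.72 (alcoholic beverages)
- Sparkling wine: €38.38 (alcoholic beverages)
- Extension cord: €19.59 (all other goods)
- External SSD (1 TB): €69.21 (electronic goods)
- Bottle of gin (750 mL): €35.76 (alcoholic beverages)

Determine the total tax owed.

€77.53

Greeting card €3.39: all other goods → 8% → €0.2712
Bottle of whiskey €73.32: alcoholic beverages → 10.5% → €7.6986
Craft lager (4-pack) €12.79: alcoholic beverages → 10.5% → €1.34295
Wireless earbuds €166.89: electronic goods, €110.00 or more → 9.75% → €16.271775
Noise-cancelling headphones €384.98: electronic goods, €110.00 or more → 9.75% → €37.53555
Bottle of merlot €31.72: alcoholic beverages → 10.5% → €3.3306
Sparkling wine €38.38: alcoholic beverages → 10.5% → €4.0299
Extension cord €19.59: all other goods → 8% → €1.5672
External SSD (1 TB) €69.21: electronic goods, under €110.00 → 2.5% → €1.73025
Bottle of gin (750 mL) €35.76: alcoholic beverages → 10.5% → €3.7548
Unrounded tax sum = €77.532825 → €77.53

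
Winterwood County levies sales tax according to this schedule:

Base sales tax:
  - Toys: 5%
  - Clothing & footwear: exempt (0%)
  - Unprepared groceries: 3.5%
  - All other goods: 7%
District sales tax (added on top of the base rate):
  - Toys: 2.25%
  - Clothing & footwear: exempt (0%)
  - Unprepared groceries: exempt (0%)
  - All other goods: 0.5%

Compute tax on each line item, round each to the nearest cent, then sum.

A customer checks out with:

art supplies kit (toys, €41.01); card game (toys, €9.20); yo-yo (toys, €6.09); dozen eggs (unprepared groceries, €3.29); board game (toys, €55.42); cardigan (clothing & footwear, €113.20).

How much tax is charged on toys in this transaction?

Art supplies kit €41.01: toys → 5% + 2.25% district = 7.25% → €2.97
Card game €9.20: toys → 5% + 2.25% district = 7.25% → €0.67
Yo-yo €6.09: toys → 5% + 2.25% district = 7.25% → €0.44
Board game €55.42: toys → 5% + 2.25% district = 7.25% → €4.02
Tax on toys = €2.97 + €0.67 + €0.44 + €4.02 = €8.10

€8.10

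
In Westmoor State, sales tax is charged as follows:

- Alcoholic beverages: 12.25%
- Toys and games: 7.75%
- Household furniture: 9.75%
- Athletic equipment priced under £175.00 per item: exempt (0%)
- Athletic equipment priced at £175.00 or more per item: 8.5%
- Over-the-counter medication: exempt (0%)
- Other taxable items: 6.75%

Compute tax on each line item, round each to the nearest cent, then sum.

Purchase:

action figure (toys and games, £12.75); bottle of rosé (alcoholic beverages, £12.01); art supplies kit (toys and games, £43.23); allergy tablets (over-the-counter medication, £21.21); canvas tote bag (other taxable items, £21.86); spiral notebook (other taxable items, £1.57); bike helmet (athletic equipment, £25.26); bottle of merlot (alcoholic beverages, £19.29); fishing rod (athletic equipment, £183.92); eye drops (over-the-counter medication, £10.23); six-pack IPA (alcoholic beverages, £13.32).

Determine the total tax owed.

Action figure £12.75: toys and games → 7.75% → £0.99
Bottle of rosé £12.01: alcoholic beverages → 12.25% → £1.47
Art supplies kit £43.23: toys and games → 7.75% → £3.35
Allergy tablets £21.21: over-the-counter medication → 0% → £0.00
Canvas tote bag £21.86: other taxable items → 6.75% → £1.48
Spiral notebook £1.57: other taxable items → 6.75% → £0.11
Bike helmet £25.26: athletic equipment, under £175.00 → 0% → £0.00
Bottle of merlot £19.29: alcoholic beverages → 12.25% → £2.36
Fishing rod £183.92: athletic equipment, £175.00 or more → 8.5% → £15.63
Eye drops £10.23: over-the-counter medication → 0% → £0.00
Six-pack IPA £13.32: alcoholic beverages → 12.25% → £1.63
Total tax = £0.99 + £1.47 + £3.35 + £1.48 + £0.11 + £2.36 + £15.63 + £1.63 = £27.02

£27.02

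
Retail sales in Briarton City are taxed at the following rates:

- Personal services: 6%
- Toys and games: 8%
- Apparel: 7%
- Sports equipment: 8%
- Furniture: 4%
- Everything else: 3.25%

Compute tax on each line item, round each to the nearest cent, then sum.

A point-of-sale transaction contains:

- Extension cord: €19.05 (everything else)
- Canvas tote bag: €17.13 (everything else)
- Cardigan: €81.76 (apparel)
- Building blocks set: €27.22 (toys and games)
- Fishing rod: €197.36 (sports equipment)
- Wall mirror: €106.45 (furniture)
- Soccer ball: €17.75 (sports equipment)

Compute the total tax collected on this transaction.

Extension cord €19.05: everything else → 3.25% → €0.62
Canvas tote bag €17.13: everything else → 3.25% → €0.56
Cardigan €81.76: apparel → 7% → €5.72
Building blocks set €27.22: toys and games → 8% → €2.18
Fishing rod €197.36: sports equipment → 8% → €15.79
Wall mirror €106.45: furniture → 4% → €4.26
Soccer ball €17.75: sports equipment → 8% → €1.42
Total tax = €0.62 + €0.56 + €5.72 + €2.18 + €15.79 + €4.26 + €1.42 = €30.55

€30.55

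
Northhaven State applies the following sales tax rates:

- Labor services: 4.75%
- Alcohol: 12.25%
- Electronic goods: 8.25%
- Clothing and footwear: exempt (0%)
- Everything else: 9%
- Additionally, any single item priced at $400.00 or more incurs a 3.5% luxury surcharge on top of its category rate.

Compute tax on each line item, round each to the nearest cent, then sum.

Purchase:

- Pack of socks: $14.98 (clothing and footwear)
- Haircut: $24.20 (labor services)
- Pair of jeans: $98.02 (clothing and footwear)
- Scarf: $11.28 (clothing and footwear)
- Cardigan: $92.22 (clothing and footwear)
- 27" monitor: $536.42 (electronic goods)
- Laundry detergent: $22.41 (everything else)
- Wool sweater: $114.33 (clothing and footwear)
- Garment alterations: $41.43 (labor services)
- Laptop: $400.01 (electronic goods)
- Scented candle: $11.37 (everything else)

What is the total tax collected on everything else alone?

Laundry detergent $22.41: everything else → 9% → $2.02
Scented candle $11.37: everything else → 9% → $1.02
Tax on everything else = $2.02 + $1.02 = $3.04

$3.04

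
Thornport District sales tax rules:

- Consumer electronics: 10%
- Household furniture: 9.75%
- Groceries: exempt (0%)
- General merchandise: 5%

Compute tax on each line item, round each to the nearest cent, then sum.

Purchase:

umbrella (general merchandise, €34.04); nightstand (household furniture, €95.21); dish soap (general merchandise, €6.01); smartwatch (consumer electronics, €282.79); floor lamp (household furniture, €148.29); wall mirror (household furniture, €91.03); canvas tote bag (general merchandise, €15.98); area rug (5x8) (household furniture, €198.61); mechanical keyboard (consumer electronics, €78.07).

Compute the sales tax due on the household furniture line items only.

Nightstand €95.21: household furniture → 9.75% → €9.28
Floor lamp €148.29: household furniture → 9.75% → €14.46
Wall mirror €91.03: household furniture → 9.75% → €8.88
Area rug (5x8) €198.61: household furniture → 9.75% → €19.36
Tax on household furniture = €9.28 + €14.46 + €8.88 + €19.36 = €51.98

€51.98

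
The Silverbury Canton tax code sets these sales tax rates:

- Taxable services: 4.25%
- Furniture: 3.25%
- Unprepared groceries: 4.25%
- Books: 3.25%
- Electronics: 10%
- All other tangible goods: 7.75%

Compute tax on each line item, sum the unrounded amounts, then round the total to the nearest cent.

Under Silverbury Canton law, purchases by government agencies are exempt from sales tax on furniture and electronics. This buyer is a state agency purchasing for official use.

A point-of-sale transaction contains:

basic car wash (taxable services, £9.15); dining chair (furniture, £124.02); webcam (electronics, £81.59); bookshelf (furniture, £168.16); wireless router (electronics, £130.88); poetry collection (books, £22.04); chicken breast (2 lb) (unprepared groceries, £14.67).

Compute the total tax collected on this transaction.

Basic car wash £9.15: taxable services → 4.25% → £0.388875
Dining chair £124.02: furniture, buyer-exempt → 0% → £0.00
Webcam £81.59: electronics, buyer-exempt → 0% → £0.00
Bookshelf £168.16: furniture, buyer-exempt → 0% → £0.00
Wireless router £130.88: electronics, buyer-exempt → 0% → £0.00
Poetry collection £22.04: books → 3.25% → £0.7163
Chicken breast (2 lb) £14.67: unprepared groceries → 4.25% → £0.623475
Unrounded tax sum = £1.72865 → £1.73

£1.73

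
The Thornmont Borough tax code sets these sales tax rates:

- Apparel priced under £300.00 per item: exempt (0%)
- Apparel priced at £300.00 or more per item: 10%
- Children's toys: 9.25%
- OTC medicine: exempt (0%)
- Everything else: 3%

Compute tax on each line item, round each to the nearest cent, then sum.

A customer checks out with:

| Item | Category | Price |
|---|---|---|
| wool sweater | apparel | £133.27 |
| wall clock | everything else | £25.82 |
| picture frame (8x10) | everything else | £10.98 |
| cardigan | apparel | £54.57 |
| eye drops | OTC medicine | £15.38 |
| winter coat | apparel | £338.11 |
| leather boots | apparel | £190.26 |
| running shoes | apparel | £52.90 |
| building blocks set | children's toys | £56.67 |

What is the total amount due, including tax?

Wool sweater £133.27: apparel, under £300.00 → 0% → £0.00
Wall clock £25.82: everything else → 3% → £0.77
Picture frame (8x10) £10.98: everything else → 3% → £0.33
Cardigan £54.57: apparel, under £300.00 → 0% → £0.00
Eye drops £15.38: OTC medicine → 0% → £0.00
Winter coat £338.11: apparel, £300.00 or more → 10% → £33.81
Leather boots £190.26: apparel, under £300.00 → 0% → £0.00
Running shoes £52.90: apparel, under £300.00 → 0% → £0.00
Building blocks set £56.67: children's toys → 9.25% → £5.24
Subtotal = £877.96; tax = £40.15; total due = £918.11

£918.11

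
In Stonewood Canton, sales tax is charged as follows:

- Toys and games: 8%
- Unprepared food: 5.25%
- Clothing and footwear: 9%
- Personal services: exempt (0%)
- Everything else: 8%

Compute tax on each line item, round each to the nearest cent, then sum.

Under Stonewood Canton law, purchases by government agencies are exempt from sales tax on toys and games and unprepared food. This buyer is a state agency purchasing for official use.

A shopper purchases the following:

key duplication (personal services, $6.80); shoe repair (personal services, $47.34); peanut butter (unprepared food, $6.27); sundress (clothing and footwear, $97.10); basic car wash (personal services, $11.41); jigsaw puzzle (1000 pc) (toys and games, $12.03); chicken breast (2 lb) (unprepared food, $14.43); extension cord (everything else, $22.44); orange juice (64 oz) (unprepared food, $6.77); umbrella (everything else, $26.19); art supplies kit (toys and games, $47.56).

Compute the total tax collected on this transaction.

$12.64

Key duplication $6.80: personal services → 0% → $0.00
Shoe repair $47.34: personal services → 0% → $0.00
Peanut butter $6.27: unprepared food, buyer-exempt → 0% → $0.00
Sundress $97.10: clothing and footwear → 9% → $8.74
Basic car wash $11.41: personal services → 0% → $0.00
Jigsaw puzzle (1000 pc) $12.03: toys and games, buyer-exempt → 0% → $0.00
Chicken breast (2 lb) $14.43: unprepared food, buyer-exempt → 0% → $0.00
Extension cord $22.44: everything else → 8% → $1.80
Orange juice (64 oz) $6.77: unprepared food, buyer-exempt → 0% → $0.00
Umbrella $26.19: everything else → 8% → $2.10
Art supplies kit $47.56: toys and games, buyer-exempt → 0% → $0.00
Total tax = $8.74 + $1.80 + $2.10 = $12.64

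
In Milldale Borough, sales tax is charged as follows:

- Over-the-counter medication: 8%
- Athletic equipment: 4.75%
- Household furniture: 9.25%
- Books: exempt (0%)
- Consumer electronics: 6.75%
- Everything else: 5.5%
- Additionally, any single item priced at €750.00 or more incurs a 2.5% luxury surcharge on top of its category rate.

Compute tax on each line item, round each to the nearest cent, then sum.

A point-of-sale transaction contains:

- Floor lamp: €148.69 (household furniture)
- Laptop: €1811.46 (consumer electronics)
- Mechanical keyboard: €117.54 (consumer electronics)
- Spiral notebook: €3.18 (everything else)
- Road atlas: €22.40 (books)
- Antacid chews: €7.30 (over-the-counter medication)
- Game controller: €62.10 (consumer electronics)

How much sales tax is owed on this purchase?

Floor lamp €148.69: household furniture → 9.25% → €13.75
Laptop €1811.46: consumer electronics → 6.75% + 2.5% surcharge = 9.25% → €167.56
Mechanical keyboard €117.54: consumer electronics → 6.75% → €7.93
Spiral notebook €3.18: everything else → 5.5% → €0.17
Road atlas €22.40: books → 0% → €0.00
Antacid chews €7.30: over-the-counter medication → 8% → €0.58
Game controller €62.10: consumer electronics → 6.75% → €4.19
Total tax = €13.75 + €167.56 + €7.93 + €0.17 + €0.58 + €4.19 = €194.18

€194.18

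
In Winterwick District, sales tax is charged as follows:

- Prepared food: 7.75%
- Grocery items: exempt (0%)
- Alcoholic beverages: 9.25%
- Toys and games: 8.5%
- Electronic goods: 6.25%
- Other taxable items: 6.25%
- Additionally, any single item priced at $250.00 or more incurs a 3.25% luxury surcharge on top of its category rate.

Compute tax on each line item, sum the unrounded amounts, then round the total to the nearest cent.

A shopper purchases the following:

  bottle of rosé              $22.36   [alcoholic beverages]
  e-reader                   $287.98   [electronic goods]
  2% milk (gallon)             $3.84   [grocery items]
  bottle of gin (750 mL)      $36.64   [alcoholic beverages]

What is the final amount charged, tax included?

$383.64

Bottle of rosé $22.36: alcoholic beverages → 9.25% → $2.0683
E-reader $287.98: electronic goods → 6.25% + 3.25% surcharge = 9.5% → $27.3581
2% milk (gallon) $3.84: grocery items → 0% → $0.00
Bottle of gin (750 mL) $36.64: alcoholic beverages → 9.25% → $3.3892
Subtotal = $350.82; unrounded tax = $32.8156 → $32.82; total due = $383.64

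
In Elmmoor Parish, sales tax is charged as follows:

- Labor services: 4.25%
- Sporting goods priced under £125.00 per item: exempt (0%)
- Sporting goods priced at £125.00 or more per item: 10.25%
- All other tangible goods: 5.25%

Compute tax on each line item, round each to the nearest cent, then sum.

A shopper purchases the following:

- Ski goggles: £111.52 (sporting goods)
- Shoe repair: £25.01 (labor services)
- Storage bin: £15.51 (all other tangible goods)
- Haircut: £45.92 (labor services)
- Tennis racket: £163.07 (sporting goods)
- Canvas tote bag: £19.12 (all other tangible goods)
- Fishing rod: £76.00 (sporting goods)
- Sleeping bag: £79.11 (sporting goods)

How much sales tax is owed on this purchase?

Ski goggles £111.52: sporting goods, under £125.00 → 0% → £0.00
Shoe repair £25.01: labor services → 4.25% → £1.06
Storage bin £15.51: all other tangible goods → 5.25% → £0.81
Haircut £45.92: labor services → 4.25% → £1.95
Tennis racket £163.07: sporting goods, £125.00 or more → 10.25% → £16.71
Canvas tote bag £19.12: all other tangible goods → 5.25% → £1.00
Fishing rod £76.00: sporting goods, under £125.00 → 0% → £0.00
Sleeping bag £79.11: sporting goods, under £125.00 → 0% → £0.00
Total tax = £1.06 + £0.81 + £1.95 + £16.71 + £1.00 = £21.53

£21.53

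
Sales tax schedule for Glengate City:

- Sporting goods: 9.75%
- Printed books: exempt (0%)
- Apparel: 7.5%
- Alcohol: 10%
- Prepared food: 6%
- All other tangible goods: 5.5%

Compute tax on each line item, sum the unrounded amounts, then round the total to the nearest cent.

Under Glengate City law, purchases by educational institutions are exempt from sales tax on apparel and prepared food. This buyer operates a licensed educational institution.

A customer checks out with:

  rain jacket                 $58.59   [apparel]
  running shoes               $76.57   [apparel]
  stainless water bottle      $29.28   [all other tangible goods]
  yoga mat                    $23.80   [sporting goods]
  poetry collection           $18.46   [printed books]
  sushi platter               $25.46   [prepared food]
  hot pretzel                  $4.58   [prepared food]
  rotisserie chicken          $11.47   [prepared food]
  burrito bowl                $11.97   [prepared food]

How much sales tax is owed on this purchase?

Rain jacket $58.59: apparel, buyer-exempt → 0% → $0.00
Running shoes $76.57: apparel, buyer-exempt → 0% → $0.00
Stainless water bottle $29.28: all other tangible goods → 5.5% → $1.6104
Yoga mat $23.80: sporting goods → 9.75% → $2.3205
Poetry collection $18.46: printed books → 0% → $0.00
Sushi platter $25.46: prepared food, buyer-exempt → 0% → $0.00
Hot pretzel $4.58: prepared food, buyer-exempt → 0% → $0.00
Rotisserie chicken $11.47: prepared food, buyer-exempt → 0% → $0.00
Burrito bowl $11.97: prepared food, buyer-exempt → 0% → $0.00
Unrounded tax sum = $3.9309 → $3.93

$3.93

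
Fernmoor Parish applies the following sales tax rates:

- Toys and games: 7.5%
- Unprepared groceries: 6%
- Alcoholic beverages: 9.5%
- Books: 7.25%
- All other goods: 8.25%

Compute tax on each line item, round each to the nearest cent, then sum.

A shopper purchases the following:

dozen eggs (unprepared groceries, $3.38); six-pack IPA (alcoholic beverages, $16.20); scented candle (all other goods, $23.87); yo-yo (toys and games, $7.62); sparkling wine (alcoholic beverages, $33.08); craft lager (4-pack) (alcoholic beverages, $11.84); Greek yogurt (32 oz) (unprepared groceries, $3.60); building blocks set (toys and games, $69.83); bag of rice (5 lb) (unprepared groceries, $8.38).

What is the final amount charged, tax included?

$192.30

Dozen eggs $3.38: unprepared groceries → 6% → $0.20
Six-pack IPA $16.20: alcoholic beverages → 9.5% → $1.54
Scented candle $23.87: all other goods → 8.25% → $1.97
Yo-yo $7.62: toys and games → 7.5% → $0.57
Sparkling wine $33.08: alcoholic beverages → 9.5% → $3.14
Craft lager (4-pack) $11.84: alcoholic beverages → 9.5% → $1.12
Greek yogurt (32 oz) $3.60: unprepared groceries → 6% → $0.22
Building blocks set $69.83: toys and games → 7.5% → $5.24
Bag of rice (5 lb) $8.38: unprepared groceries → 6% → $0.50
Subtotal = $177.80; tax = $14.50; total due = $192.30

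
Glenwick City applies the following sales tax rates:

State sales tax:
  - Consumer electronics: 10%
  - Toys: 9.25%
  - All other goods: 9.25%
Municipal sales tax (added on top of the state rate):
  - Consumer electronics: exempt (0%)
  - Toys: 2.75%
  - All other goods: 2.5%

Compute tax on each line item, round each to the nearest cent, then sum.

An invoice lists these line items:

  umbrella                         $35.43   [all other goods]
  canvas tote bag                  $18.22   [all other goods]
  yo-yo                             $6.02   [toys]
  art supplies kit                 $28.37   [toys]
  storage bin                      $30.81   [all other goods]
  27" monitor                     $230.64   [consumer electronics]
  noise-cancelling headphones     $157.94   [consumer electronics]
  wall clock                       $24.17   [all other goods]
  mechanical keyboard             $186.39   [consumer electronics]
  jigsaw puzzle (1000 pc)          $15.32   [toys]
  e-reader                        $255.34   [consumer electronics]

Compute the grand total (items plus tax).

$1090.39

Umbrella $35.43: all other goods → 9.25% + 2.5% municipal = 11.75% → $4.16
Canvas tote bag $18.22: all other goods → 9.25% + 2.5% municipal = 11.75% → $2.14
Yo-yo $6.02: toys → 9.25% + 2.75% municipal = 12% → $0.72
Art supplies kit $28.37: toys → 9.25% + 2.75% municipal = 12% → $3.40
Storage bin $30.81: all other goods → 9.25% + 2.5% municipal = 11.75% → $3.62
27" monitor $230.64: consumer electronics → 10% + 0% municipal = 10% → $23.06
Noise-cancelling headphones $157.94: consumer electronics → 10% + 0% municipal = 10% → $15.79
Wall clock $24.17: all other goods → 9.25% + 2.5% municipal = 11.75% → $2.84
Mechanical keyboard $186.39: consumer electronics → 10% + 0% municipal = 10% → $18.64
Jigsaw puzzle (1000 pc) $15.32: toys → 9.25% + 2.75% municipal = 12% → $1.84
E-reader $255.34: consumer electronics → 10% + 0% municipal = 10% → $25.53
Subtotal = $988.65; tax = $101.74; total due = $1090.39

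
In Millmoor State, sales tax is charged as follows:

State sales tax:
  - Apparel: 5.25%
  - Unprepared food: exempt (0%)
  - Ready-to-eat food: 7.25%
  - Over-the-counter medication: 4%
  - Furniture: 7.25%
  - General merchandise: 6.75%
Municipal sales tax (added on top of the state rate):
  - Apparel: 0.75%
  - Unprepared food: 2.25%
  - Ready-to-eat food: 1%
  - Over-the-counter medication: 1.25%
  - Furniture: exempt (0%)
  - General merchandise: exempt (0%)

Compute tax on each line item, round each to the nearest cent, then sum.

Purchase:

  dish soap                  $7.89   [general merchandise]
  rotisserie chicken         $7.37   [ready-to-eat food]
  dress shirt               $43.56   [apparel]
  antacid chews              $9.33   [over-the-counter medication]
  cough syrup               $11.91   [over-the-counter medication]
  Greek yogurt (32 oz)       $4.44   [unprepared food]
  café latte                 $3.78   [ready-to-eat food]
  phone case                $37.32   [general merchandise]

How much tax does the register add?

$7.80

Dish soap $7.89: general merchandise → 6.75% + 0% municipal = 6.75% → $0.53
Rotisserie chicken $7.37: ready-to-eat food → 7.25% + 1% municipal = 8.25% → $0.61
Dress shirt $43.56: apparel → 5.25% + 0.75% municipal = 6% → $2.61
Antacid chews $9.33: over-the-counter medication → 4% + 1.25% municipal = 5.25% → $0.49
Cough syrup $11.91: over-the-counter medication → 4% + 1.25% municipal = 5.25% → $0.63
Greek yogurt (32 oz) $4.44: unprepared food → 0% + 2.25% municipal = 2.25% → $0.10
Café latte $3.78: ready-to-eat food → 7.25% + 1% municipal = 8.25% → $0.31
Phone case $37.32: general merchandise → 6.75% + 0% municipal = 6.75% → $2.52
Total tax = $0.53 + $0.61 + $2.61 + $0.49 + $0.63 + $0.10 + $0.31 + $2.52 = $7.80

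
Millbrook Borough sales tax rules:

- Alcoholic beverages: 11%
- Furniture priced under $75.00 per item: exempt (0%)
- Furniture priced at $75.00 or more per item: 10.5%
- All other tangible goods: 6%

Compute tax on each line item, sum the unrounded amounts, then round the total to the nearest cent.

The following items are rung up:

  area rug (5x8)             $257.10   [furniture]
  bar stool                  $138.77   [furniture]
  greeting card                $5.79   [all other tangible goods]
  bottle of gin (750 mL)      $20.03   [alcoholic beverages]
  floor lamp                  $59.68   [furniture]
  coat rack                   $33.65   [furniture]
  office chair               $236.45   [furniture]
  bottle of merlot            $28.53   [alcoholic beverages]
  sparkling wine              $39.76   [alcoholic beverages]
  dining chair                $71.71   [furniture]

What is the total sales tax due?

$76.46

Area rug (5x8) $257.10: furniture, $75.00 or more → 10.5% → $26.9955
Bar stool $138.77: furniture, $75.00 or more → 10.5% → $14.57085
Greeting card $5.79: all other tangible goods → 6% → $0.3474
Bottle of gin (750 mL) $20.03: alcoholic beverages → 11% → $2.2033
Floor lamp $59.68: furniture, under $75.00 → 0% → $0.00
Coat rack $33.65: furniture, under $75.00 → 0% → $0.00
Office chair $236.45: furniture, $75.00 or more → 10.5% → $24.82725
Bottle of merlot $28.53: alcoholic beverages → 11% → $3.1383
Sparkling wine $39.76: alcoholic beverages → 11% → $4.3736
Dining chair $71.71: furniture, under $75.00 → 0% → $0.00
Unrounded tax sum = $76.4562 → $76.46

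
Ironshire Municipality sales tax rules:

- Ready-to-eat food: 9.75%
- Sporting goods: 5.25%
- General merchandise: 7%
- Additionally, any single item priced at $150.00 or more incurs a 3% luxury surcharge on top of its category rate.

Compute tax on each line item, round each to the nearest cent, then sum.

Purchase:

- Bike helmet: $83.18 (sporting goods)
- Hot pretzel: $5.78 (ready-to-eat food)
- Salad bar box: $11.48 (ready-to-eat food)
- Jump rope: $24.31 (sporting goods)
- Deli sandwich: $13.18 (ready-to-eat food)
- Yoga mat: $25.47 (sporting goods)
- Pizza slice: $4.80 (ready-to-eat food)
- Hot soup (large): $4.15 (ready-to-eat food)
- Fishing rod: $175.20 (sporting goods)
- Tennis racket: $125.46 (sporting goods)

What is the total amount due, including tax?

Bike helmet $83.18: sporting goods → 5.25% → $4.37
Hot pretzel $5.78: ready-to-eat food → 9.75% → $0.56
Salad bar box $11.48: ready-to-eat food → 9.75% → $1.12
Jump rope $24.31: sporting goods → 5.25% → $1.28
Deli sandwich $13.18: ready-to-eat food → 9.75% → $1.29
Yoga mat $25.47: sporting goods → 5.25% → $1.34
Pizza slice $4.80: ready-to-eat food → 9.75% → $0.47
Hot soup (large) $4.15: ready-to-eat food → 9.75% → $0.40
Fishing rod $175.20: sporting goods → 5.25% + 3% surcharge = 8.25% → $14.45
Tennis racket $125.46: sporting goods → 5.25% → $6.59
Subtotal = $473.01; tax = $31.87; total due = $504.88

$504.88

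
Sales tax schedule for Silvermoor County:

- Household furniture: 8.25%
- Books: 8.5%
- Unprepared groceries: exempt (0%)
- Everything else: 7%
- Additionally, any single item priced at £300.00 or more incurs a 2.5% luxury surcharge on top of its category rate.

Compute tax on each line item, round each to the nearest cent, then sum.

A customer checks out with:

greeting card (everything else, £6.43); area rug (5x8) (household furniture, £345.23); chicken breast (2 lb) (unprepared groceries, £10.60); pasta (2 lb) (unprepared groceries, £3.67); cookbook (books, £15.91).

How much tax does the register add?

£38.91

Greeting card £6.43: everything else → 7% → £0.45
Area rug (5x8) £345.23: household furniture → 8.25% + 2.5% surcharge = 10.75% → £37.11
Chicken breast (2 lb) £10.60: unprepared groceries → 0% → £0.00
Pasta (2 lb) £3.67: unprepared groceries → 0% → £0.00
Cookbook £15.91: books → 8.5% → £1.35
Total tax = £0.45 + £37.11 + £1.35 = £38.91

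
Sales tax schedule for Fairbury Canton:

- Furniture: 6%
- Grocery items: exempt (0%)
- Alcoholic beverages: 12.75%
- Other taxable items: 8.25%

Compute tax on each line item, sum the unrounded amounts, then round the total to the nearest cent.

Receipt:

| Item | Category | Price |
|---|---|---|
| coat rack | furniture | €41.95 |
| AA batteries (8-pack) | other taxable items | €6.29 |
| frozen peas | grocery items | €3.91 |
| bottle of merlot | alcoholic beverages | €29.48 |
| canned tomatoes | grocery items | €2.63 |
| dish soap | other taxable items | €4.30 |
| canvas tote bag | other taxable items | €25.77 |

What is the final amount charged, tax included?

€123.61

Coat rack €41.95: furniture → 6% → €2.517
AA batteries (8-pack) €6.29: other taxable items → 8.25% → €0.518925
Frozen peas €3.91: grocery items → 0% → €0.00
Bottle of merlot €29.48: alcoholic beverages → 12.75% → €3.7587
Canned tomatoes €2.63: grocery items → 0% → €0.00
Dish soap €4.30: other taxable items → 8.25% → €0.35475
Canvas tote bag €25.77: other taxable items → 8.25% → €2.126025
Subtotal = €114.33; unrounded tax = €9.2754 → €9.28; total due = €123.61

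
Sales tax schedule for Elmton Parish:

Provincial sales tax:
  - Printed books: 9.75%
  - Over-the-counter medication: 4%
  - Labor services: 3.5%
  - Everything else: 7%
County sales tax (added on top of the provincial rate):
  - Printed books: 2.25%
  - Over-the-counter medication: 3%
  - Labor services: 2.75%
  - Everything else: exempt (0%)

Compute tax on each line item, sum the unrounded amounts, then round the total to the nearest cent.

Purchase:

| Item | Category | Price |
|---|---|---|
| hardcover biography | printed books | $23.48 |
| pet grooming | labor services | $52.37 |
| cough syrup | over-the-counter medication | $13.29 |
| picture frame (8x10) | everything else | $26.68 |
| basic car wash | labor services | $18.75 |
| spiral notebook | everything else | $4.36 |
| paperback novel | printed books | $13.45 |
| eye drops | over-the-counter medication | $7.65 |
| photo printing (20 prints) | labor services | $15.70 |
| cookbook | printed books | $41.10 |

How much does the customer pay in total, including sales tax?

$235.26

Hardcover biography $23.48: printed books → 9.75% + 2.25% county = 12% → $2.8176
Pet grooming $52.37: labor services → 3.5% + 2.75% county = 6.25% → $3.273125
Cough syrup $13.29: over-the-counter medication → 4% + 3% county = 7% → $0.9303
Picture frame (8x10) $26.68: everything else → 7% + 0% county = 7% → $1.8676
Basic car wash $18.75: labor services → 3.5% + 2.75% county = 6.25% → $1.171875
Spiral notebook $4.36: everything else → 7% + 0% county = 7% → $0.3052
Paperback novel $13.45: printed books → 9.75% + 2.25% county = 12% → $1.614
Eye drops $7.65: over-the-counter medication → 4% + 3% county = 7% → $0.5355
Photo printing (20 prints) $15.70: labor services → 3.5% + 2.75% county = 6.25% → $0.98125
Cookbook $41.10: printed books → 9.75% + 2.25% county = 12% → $4.932
Subtotal = $216.83; unrounded tax = $18.42845 → $18.43; total due = $235.26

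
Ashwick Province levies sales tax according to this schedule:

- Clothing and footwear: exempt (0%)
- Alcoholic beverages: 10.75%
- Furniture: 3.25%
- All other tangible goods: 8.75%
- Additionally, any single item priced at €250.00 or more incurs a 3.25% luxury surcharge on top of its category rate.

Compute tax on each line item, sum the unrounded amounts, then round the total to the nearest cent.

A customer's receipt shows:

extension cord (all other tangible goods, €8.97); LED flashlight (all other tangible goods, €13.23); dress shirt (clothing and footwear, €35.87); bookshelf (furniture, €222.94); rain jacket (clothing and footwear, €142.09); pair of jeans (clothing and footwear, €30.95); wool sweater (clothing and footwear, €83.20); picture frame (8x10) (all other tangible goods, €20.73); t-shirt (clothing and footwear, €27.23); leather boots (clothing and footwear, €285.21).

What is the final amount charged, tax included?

€890.69

Extension cord €8.97: all other tangible goods → 8.75% → €0.784875
LED flashlight €13.23: all other tangible goods → 8.75% → €1.157625
Dress shirt €35.87: clothing and footwear → 0% → €0.00
Bookshelf €222.94: furniture → 3.25% → €7.24555
Rain jacket €142.09: clothing and footwear → 0% → €0.00
Pair of jeans €30.95: clothing and footwear → 0% → €0.00
Wool sweater €83.20: clothing and footwear → 0% → €0.00
Picture frame (8x10) €20.73: all other tangible goods → 8.75% → €1.813875
T-shirt €27.23: clothing and footwear → 0% → €0.00
Leather boots €285.21: clothing and footwear → 0% + 3.25% surcharge = 3.25% → €9.269325
Subtotal = €870.42; unrounded tax = €20.27125 → €20.27; total due = €890.69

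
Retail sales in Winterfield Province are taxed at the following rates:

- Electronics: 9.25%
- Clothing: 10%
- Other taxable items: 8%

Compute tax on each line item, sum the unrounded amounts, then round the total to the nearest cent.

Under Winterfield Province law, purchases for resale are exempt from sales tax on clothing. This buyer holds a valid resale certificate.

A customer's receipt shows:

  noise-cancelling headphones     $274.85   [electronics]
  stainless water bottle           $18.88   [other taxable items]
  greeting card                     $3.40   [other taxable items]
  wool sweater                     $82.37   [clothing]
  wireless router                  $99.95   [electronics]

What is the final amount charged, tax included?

$515.90

Noise-cancelling headphones $274.85: electronics → 9.25% → $25.423625
Stainless water bottle $18.88: other taxable items → 8% → $1.5104
Greeting card $3.40: other taxable items → 8% → $0.272
Wool sweater $82.37: clothing, buyer-exempt → 0% → $0.00
Wireless router $99.95: electronics → 9.25% → $9.245375
Subtotal = $479.45; unrounded tax = $36.4514 → $36.45; total due = $515.90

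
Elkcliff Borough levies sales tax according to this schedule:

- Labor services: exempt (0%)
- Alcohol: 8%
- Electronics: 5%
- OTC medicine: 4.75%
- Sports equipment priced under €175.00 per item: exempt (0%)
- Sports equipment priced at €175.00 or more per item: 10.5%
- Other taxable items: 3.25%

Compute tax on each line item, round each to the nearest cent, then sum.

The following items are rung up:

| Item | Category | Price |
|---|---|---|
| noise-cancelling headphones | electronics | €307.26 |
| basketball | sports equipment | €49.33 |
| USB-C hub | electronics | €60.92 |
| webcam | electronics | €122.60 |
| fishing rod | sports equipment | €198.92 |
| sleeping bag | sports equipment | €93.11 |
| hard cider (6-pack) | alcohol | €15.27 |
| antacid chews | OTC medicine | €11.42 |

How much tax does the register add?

€47.19

Noise-cancelling headphones €307.26: electronics → 5% → €15.36
Basketball €49.33: sports equipment, under €175.00 → 0% → €0.00
USB-C hub €60.92: electronics → 5% → €3.05
Webcam €122.60: electronics → 5% → €6.13
Fishing rod €198.92: sports equipment, €175.00 or more → 10.5% → €20.89
Sleeping bag €93.11: sports equipment, under €175.00 → 0% → €0.00
Hard cider (6-pack) €15.27: alcohol → 8% → €1.22
Antacid chews €11.42: OTC medicine → 4.75% → €0.54
Total tax = €15.36 + €3.05 + €6.13 + €20.89 + €1.22 + €0.54 = €47.19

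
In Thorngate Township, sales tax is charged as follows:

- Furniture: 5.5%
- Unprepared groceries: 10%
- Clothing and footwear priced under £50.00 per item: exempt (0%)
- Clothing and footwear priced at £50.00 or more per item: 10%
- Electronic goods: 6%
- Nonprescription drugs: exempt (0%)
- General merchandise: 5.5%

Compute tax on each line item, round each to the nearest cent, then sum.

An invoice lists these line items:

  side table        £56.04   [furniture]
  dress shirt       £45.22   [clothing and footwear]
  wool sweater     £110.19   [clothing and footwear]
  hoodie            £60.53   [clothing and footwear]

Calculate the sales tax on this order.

Side table £56.04: furniture → 5.5% → £3.08
Dress shirt £45.22: clothing and footwear, under £50.00 → 0% → £0.00
Wool sweater £110.19: clothing and footwear, £50.00 or more → 10% → £11.02
Hoodie £60.53: clothing and footwear, £50.00 or more → 10% → £6.05
Total tax = £3.08 + £11.02 + £6.05 = £20.15

£20.15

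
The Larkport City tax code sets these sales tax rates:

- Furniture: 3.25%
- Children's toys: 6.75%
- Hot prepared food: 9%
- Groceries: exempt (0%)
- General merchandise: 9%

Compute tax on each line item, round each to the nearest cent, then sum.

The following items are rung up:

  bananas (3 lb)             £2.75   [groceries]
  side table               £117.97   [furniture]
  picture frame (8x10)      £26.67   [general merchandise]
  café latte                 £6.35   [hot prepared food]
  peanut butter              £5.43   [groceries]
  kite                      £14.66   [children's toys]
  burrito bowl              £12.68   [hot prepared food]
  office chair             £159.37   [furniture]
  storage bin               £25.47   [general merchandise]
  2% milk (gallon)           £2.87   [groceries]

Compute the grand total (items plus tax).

£390.62

Bananas (3 lb) £2.75: groceries → 0% → £0.00
Side table £117.97: furniture → 3.25% → £3.83
Picture frame (8x10) £26.67: general merchandise → 9% → £2.40
Café latte £6.35: hot prepared food → 9% → £0.57
Peanut butter £5.43: groceries → 0% → £0.00
Kite £14.66: children's toys → 6.75% → £0.99
Burrito bowl £12.68: hot prepared food → 9% → £1.14
Office chair £159.37: furniture → 3.25% → £5.18
Storage bin £25.47: general merchandise → 9% → £2.29
2% milk (gallon) £2.87: groceries → 0% → £0.00
Subtotal = £374.22; tax = £16.40; total due = £390.62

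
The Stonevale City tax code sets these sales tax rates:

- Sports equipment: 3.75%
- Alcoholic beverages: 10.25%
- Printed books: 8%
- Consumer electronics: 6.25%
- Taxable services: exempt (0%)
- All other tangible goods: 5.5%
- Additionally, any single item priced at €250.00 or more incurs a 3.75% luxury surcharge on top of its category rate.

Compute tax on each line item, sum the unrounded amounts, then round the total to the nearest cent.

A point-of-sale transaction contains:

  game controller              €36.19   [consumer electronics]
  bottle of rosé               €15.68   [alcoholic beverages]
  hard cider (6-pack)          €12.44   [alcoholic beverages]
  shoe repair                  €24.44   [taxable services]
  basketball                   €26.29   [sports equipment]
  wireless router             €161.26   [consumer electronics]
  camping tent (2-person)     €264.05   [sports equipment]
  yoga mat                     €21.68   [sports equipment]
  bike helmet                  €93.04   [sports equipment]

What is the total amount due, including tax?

€695.38

Game controller €36.19: consumer electronics → 6.25% → €2.261875
Bottle of rosé €15.68: alcoholic beverages → 10.25% → €1.6072
Hard cider (6-pack) €12.44: alcoholic beverages → 10.25% → €1.2751
Shoe repair €24.44: taxable services → 0% → €0.00
Basketball €26.29: sports equipment → 3.75% → €0.985875
Wireless router €161.26: consumer electronics → 6.25% → €10.07875
Camping tent (2-person) €264.05: sports equipment → 3.75% + 3.75% surcharge = 7.5% → €19.80375
Yoga mat €21.68: sports equipment → 3.75% → €0.813
Bike helmet €93.04: sports equipment → 3.75% → €3.489
Subtotal = €655.07; unrounded tax = €40.31455 → €40.31; total due = €695.38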